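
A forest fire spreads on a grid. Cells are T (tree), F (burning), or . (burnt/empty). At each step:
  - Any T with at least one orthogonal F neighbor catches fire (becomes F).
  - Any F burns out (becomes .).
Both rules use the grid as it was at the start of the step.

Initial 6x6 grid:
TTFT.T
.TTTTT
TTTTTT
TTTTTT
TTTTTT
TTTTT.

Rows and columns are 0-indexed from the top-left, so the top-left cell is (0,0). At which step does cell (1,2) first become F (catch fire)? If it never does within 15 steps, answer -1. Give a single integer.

Step 1: cell (1,2)='F' (+3 fires, +1 burnt)
  -> target ignites at step 1
Step 2: cell (1,2)='.' (+4 fires, +3 burnt)
Step 3: cell (1,2)='.' (+4 fires, +4 burnt)
Step 4: cell (1,2)='.' (+6 fires, +4 burnt)
Step 5: cell (1,2)='.' (+7 fires, +6 burnt)
Step 6: cell (1,2)='.' (+5 fires, +7 burnt)
Step 7: cell (1,2)='.' (+3 fires, +5 burnt)
Step 8: cell (1,2)='.' (+0 fires, +3 burnt)
  fire out at step 8

1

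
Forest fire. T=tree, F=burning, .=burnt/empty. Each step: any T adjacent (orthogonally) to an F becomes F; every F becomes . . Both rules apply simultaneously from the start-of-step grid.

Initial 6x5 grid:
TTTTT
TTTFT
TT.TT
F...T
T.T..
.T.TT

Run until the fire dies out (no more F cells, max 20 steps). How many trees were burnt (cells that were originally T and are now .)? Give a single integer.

Step 1: +6 fires, +2 burnt (F count now 6)
Step 2: +6 fires, +6 burnt (F count now 6)
Step 3: +3 fires, +6 burnt (F count now 3)
Step 4: +0 fires, +3 burnt (F count now 0)
Fire out after step 4
Initially T: 19, now '.': 26
Total burnt (originally-T cells now '.'): 15

Answer: 15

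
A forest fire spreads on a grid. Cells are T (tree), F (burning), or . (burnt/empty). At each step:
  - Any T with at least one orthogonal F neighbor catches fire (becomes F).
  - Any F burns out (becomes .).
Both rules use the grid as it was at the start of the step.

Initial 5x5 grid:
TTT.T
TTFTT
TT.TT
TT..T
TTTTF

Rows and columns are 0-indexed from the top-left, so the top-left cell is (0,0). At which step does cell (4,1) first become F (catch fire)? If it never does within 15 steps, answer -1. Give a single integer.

Step 1: cell (4,1)='T' (+5 fires, +2 burnt)
Step 2: cell (4,1)='T' (+7 fires, +5 burnt)
Step 3: cell (4,1)='F' (+5 fires, +7 burnt)
  -> target ignites at step 3
Step 4: cell (4,1)='.' (+2 fires, +5 burnt)
Step 5: cell (4,1)='.' (+0 fires, +2 burnt)
  fire out at step 5

3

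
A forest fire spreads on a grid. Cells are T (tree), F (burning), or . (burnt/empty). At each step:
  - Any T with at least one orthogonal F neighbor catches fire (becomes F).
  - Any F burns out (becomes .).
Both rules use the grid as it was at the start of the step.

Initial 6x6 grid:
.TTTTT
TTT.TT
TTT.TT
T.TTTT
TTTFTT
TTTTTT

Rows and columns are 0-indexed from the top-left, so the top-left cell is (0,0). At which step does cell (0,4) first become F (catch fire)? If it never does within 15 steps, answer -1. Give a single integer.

Step 1: cell (0,4)='T' (+4 fires, +1 burnt)
Step 2: cell (0,4)='T' (+6 fires, +4 burnt)
Step 3: cell (0,4)='T' (+6 fires, +6 burnt)
Step 4: cell (0,4)='T' (+6 fires, +6 burnt)
Step 5: cell (0,4)='F' (+5 fires, +6 burnt)
  -> target ignites at step 5
Step 6: cell (0,4)='.' (+4 fires, +5 burnt)
Step 7: cell (0,4)='.' (+0 fires, +4 burnt)
  fire out at step 7

5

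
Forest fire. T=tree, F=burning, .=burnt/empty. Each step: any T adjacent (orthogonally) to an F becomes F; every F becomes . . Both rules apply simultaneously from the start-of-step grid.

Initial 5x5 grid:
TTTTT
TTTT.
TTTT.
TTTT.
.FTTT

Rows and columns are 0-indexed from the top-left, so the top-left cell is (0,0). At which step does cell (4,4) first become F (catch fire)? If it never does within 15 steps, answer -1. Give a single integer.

Step 1: cell (4,4)='T' (+2 fires, +1 burnt)
Step 2: cell (4,4)='T' (+4 fires, +2 burnt)
Step 3: cell (4,4)='F' (+5 fires, +4 burnt)
  -> target ignites at step 3
Step 4: cell (4,4)='.' (+4 fires, +5 burnt)
Step 5: cell (4,4)='.' (+3 fires, +4 burnt)
Step 6: cell (4,4)='.' (+1 fires, +3 burnt)
Step 7: cell (4,4)='.' (+1 fires, +1 burnt)
Step 8: cell (4,4)='.' (+0 fires, +1 burnt)
  fire out at step 8

3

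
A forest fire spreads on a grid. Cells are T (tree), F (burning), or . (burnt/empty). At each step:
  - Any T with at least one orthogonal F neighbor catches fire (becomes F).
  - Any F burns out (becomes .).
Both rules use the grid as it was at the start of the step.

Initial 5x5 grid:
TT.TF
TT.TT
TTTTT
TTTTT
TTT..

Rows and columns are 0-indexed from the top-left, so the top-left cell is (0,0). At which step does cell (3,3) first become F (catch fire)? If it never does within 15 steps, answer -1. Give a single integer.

Step 1: cell (3,3)='T' (+2 fires, +1 burnt)
Step 2: cell (3,3)='T' (+2 fires, +2 burnt)
Step 3: cell (3,3)='T' (+2 fires, +2 burnt)
Step 4: cell (3,3)='F' (+2 fires, +2 burnt)
  -> target ignites at step 4
Step 5: cell (3,3)='.' (+2 fires, +2 burnt)
Step 6: cell (3,3)='.' (+4 fires, +2 burnt)
Step 7: cell (3,3)='.' (+4 fires, +4 burnt)
Step 8: cell (3,3)='.' (+2 fires, +4 burnt)
Step 9: cell (3,3)='.' (+0 fires, +2 burnt)
  fire out at step 9

4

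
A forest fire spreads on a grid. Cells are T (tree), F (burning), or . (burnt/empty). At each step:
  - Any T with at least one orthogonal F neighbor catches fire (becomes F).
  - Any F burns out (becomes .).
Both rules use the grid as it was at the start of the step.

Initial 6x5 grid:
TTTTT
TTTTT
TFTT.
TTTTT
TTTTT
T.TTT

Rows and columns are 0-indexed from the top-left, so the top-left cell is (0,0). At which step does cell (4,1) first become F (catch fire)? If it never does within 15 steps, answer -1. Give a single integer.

Step 1: cell (4,1)='T' (+4 fires, +1 burnt)
Step 2: cell (4,1)='F' (+7 fires, +4 burnt)
  -> target ignites at step 2
Step 3: cell (4,1)='.' (+6 fires, +7 burnt)
Step 4: cell (4,1)='.' (+6 fires, +6 burnt)
Step 5: cell (4,1)='.' (+3 fires, +6 burnt)
Step 6: cell (4,1)='.' (+1 fires, +3 burnt)
Step 7: cell (4,1)='.' (+0 fires, +1 burnt)
  fire out at step 7

2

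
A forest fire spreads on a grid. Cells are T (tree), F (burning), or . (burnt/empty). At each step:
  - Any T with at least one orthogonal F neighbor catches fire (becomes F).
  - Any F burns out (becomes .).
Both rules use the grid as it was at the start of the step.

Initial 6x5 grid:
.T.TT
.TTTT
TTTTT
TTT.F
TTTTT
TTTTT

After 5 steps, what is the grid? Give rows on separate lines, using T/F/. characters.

Step 1: 2 trees catch fire, 1 burn out
  .T.TT
  .TTTT
  TTTTF
  TTT..
  TTTTF
  TTTTT
Step 2: 4 trees catch fire, 2 burn out
  .T.TT
  .TTTF
  TTTF.
  TTT..
  TTTF.
  TTTTF
Step 3: 5 trees catch fire, 4 burn out
  .T.TF
  .TTF.
  TTF..
  TTT..
  TTF..
  TTTF.
Step 4: 6 trees catch fire, 5 burn out
  .T.F.
  .TF..
  TF...
  TTF..
  TF...
  TTF..
Step 5: 5 trees catch fire, 6 burn out
  .T...
  .F...
  F....
  TF...
  F....
  TF...

.T...
.F...
F....
TF...
F....
TF...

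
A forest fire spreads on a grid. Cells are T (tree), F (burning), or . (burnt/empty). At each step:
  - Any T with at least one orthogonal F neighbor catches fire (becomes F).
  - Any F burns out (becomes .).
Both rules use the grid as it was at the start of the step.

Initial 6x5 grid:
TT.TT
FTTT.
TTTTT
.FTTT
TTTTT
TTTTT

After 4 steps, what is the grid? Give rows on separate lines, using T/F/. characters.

Step 1: 6 trees catch fire, 2 burn out
  FT.TT
  .FTT.
  FFTTT
  ..FTT
  TFTTT
  TTTTT
Step 2: 7 trees catch fire, 6 burn out
  .F.TT
  ..FT.
  ..FTT
  ...FT
  F.FTT
  TFTTT
Step 3: 6 trees catch fire, 7 burn out
  ...TT
  ...F.
  ...FT
  ....F
  ...FT
  F.FTT
Step 4: 4 trees catch fire, 6 burn out
  ...FT
  .....
  ....F
  .....
  ....F
  ...FT

...FT
.....
....F
.....
....F
...FT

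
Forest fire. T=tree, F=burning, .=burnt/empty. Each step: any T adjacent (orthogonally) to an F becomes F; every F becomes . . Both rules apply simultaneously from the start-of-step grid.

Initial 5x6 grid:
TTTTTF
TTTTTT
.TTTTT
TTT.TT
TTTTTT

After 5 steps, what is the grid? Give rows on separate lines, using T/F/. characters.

Step 1: 2 trees catch fire, 1 burn out
  TTTTF.
  TTTTTF
  .TTTTT
  TTT.TT
  TTTTTT
Step 2: 3 trees catch fire, 2 burn out
  TTTF..
  TTTTF.
  .TTTTF
  TTT.TT
  TTTTTT
Step 3: 4 trees catch fire, 3 burn out
  TTF...
  TTTF..
  .TTTF.
  TTT.TF
  TTTTTT
Step 4: 5 trees catch fire, 4 burn out
  TF....
  TTF...
  .TTF..
  TTT.F.
  TTTTTF
Step 5: 4 trees catch fire, 5 burn out
  F.....
  TF....
  .TF...
  TTT...
  TTTTF.

F.....
TF....
.TF...
TTT...
TTTTF.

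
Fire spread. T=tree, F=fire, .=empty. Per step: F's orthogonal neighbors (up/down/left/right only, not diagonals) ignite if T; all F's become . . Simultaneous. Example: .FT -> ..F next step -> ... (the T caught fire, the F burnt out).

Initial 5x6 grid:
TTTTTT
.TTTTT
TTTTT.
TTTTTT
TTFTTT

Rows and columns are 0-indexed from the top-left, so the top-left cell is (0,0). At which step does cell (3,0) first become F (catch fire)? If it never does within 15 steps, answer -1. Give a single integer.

Step 1: cell (3,0)='T' (+3 fires, +1 burnt)
Step 2: cell (3,0)='T' (+5 fires, +3 burnt)
Step 3: cell (3,0)='F' (+6 fires, +5 burnt)
  -> target ignites at step 3
Step 4: cell (3,0)='.' (+6 fires, +6 burnt)
Step 5: cell (3,0)='.' (+3 fires, +6 burnt)
Step 6: cell (3,0)='.' (+3 fires, +3 burnt)
Step 7: cell (3,0)='.' (+1 fires, +3 burnt)
Step 8: cell (3,0)='.' (+0 fires, +1 burnt)
  fire out at step 8

3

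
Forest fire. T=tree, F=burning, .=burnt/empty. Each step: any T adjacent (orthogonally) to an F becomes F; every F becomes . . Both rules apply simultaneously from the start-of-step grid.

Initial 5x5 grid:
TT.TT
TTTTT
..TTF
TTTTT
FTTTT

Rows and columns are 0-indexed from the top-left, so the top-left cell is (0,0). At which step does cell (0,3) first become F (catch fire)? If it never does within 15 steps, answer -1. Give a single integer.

Step 1: cell (0,3)='T' (+5 fires, +2 burnt)
Step 2: cell (0,3)='T' (+7 fires, +5 burnt)
Step 3: cell (0,3)='F' (+4 fires, +7 burnt)
  -> target ignites at step 3
Step 4: cell (0,3)='.' (+1 fires, +4 burnt)
Step 5: cell (0,3)='.' (+2 fires, +1 burnt)
Step 6: cell (0,3)='.' (+1 fires, +2 burnt)
Step 7: cell (0,3)='.' (+0 fires, +1 burnt)
  fire out at step 7

3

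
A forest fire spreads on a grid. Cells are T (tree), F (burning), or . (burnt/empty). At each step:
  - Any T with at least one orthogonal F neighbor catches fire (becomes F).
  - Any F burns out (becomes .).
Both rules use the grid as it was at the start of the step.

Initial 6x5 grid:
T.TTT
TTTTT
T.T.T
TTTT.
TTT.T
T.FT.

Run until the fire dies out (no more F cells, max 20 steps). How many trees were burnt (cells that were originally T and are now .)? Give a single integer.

Answer: 21

Derivation:
Step 1: +2 fires, +1 burnt (F count now 2)
Step 2: +2 fires, +2 burnt (F count now 2)
Step 3: +4 fires, +2 burnt (F count now 4)
Step 4: +3 fires, +4 burnt (F count now 3)
Step 5: +4 fires, +3 burnt (F count now 4)
Step 6: +3 fires, +4 burnt (F count now 3)
Step 7: +3 fires, +3 burnt (F count now 3)
Step 8: +0 fires, +3 burnt (F count now 0)
Fire out after step 8
Initially T: 22, now '.': 29
Total burnt (originally-T cells now '.'): 21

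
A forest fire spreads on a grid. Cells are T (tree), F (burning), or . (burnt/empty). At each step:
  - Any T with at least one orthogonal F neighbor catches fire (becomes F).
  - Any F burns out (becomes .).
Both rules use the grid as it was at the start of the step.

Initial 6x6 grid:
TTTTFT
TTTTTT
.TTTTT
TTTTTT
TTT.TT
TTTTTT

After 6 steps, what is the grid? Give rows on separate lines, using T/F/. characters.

Step 1: 3 trees catch fire, 1 burn out
  TTTF.F
  TTTTFT
  .TTTTT
  TTTTTT
  TTT.TT
  TTTTTT
Step 2: 4 trees catch fire, 3 burn out
  TTF...
  TTTF.F
  .TTTFT
  TTTTTT
  TTT.TT
  TTTTTT
Step 3: 5 trees catch fire, 4 burn out
  TF....
  TTF...
  .TTF.F
  TTTTFT
  TTT.TT
  TTTTTT
Step 4: 6 trees catch fire, 5 burn out
  F.....
  TF....
  .TF...
  TTTF.F
  TTT.FT
  TTTTTT
Step 5: 5 trees catch fire, 6 burn out
  ......
  F.....
  .F....
  TTF...
  TTT..F
  TTTTFT
Step 6: 4 trees catch fire, 5 burn out
  ......
  ......
  ......
  TF....
  TTF...
  TTTF.F

......
......
......
TF....
TTF...
TTTF.F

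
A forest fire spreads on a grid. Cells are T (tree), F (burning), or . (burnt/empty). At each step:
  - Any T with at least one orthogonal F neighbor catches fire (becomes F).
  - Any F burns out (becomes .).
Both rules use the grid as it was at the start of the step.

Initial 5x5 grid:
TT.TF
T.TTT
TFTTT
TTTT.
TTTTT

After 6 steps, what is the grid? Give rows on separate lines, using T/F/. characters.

Step 1: 5 trees catch fire, 2 burn out
  TT.F.
  T.TTF
  F.FTT
  TFTT.
  TTTTT
Step 2: 8 trees catch fire, 5 burn out
  TT...
  F.FF.
  ...FF
  F.FT.
  TFTTT
Step 3: 4 trees catch fire, 8 burn out
  FT...
  .....
  .....
  ...F.
  F.FTT
Step 4: 2 trees catch fire, 4 burn out
  .F...
  .....
  .....
  .....
  ...FT
Step 5: 1 trees catch fire, 2 burn out
  .....
  .....
  .....
  .....
  ....F
Step 6: 0 trees catch fire, 1 burn out
  .....
  .....
  .....
  .....
  .....

.....
.....
.....
.....
.....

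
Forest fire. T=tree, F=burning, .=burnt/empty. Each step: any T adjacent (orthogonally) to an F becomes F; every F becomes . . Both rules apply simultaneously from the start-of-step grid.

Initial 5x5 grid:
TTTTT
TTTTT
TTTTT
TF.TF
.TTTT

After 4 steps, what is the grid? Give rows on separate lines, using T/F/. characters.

Step 1: 6 trees catch fire, 2 burn out
  TTTTT
  TTTTT
  TFTTF
  F..F.
  .FTTF
Step 2: 7 trees catch fire, 6 burn out
  TTTTT
  TFTTF
  F.FF.
  .....
  ..FF.
Step 3: 5 trees catch fire, 7 burn out
  TFTTF
  F.FF.
  .....
  .....
  .....
Step 4: 3 trees catch fire, 5 burn out
  F.FF.
  .....
  .....
  .....
  .....

F.FF.
.....
.....
.....
.....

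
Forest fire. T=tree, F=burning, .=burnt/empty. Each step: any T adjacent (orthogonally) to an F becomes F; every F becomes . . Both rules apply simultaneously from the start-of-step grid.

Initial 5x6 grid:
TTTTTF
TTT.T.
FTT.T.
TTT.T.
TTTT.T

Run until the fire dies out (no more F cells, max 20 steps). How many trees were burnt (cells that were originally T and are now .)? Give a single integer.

Step 1: +4 fires, +2 burnt (F count now 4)
Step 2: +7 fires, +4 burnt (F count now 7)
Step 3: +6 fires, +7 burnt (F count now 6)
Step 4: +2 fires, +6 burnt (F count now 2)
Step 5: +1 fires, +2 burnt (F count now 1)
Step 6: +0 fires, +1 burnt (F count now 0)
Fire out after step 6
Initially T: 21, now '.': 29
Total burnt (originally-T cells now '.'): 20

Answer: 20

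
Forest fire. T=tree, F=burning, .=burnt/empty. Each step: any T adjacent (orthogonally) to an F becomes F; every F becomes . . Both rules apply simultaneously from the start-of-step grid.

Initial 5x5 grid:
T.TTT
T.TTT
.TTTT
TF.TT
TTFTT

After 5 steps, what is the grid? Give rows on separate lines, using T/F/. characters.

Step 1: 4 trees catch fire, 2 burn out
  T.TTT
  T.TTT
  .FTTT
  F..TT
  TF.FT
Step 2: 4 trees catch fire, 4 burn out
  T.TTT
  T.TTT
  ..FTT
  ...FT
  F...F
Step 3: 3 trees catch fire, 4 burn out
  T.TTT
  T.FTT
  ...FT
  ....F
  .....
Step 4: 3 trees catch fire, 3 burn out
  T.FTT
  T..FT
  ....F
  .....
  .....
Step 5: 2 trees catch fire, 3 burn out
  T..FT
  T...F
  .....
  .....
  .....

T..FT
T...F
.....
.....
.....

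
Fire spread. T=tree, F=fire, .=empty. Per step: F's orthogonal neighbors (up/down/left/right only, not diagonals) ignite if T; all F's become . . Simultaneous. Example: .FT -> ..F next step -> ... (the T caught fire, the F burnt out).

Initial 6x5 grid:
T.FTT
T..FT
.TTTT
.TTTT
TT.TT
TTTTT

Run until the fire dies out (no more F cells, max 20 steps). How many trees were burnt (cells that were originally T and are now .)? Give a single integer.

Step 1: +3 fires, +2 burnt (F count now 3)
Step 2: +4 fires, +3 burnt (F count now 4)
Step 3: +4 fires, +4 burnt (F count now 4)
Step 4: +3 fires, +4 burnt (F count now 3)
Step 5: +3 fires, +3 burnt (F count now 3)
Step 6: +2 fires, +3 burnt (F count now 2)
Step 7: +1 fires, +2 burnt (F count now 1)
Step 8: +0 fires, +1 burnt (F count now 0)
Fire out after step 8
Initially T: 22, now '.': 28
Total burnt (originally-T cells now '.'): 20

Answer: 20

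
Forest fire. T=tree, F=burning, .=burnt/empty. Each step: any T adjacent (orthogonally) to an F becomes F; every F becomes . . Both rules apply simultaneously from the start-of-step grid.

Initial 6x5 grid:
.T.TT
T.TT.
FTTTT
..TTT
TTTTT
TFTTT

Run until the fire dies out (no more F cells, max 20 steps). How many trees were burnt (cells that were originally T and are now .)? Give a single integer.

Step 1: +5 fires, +2 burnt (F count now 5)
Step 2: +4 fires, +5 burnt (F count now 4)
Step 3: +5 fires, +4 burnt (F count now 5)
Step 4: +4 fires, +5 burnt (F count now 4)
Step 5: +2 fires, +4 burnt (F count now 2)
Step 6: +1 fires, +2 burnt (F count now 1)
Step 7: +0 fires, +1 burnt (F count now 0)
Fire out after step 7
Initially T: 22, now '.': 29
Total burnt (originally-T cells now '.'): 21

Answer: 21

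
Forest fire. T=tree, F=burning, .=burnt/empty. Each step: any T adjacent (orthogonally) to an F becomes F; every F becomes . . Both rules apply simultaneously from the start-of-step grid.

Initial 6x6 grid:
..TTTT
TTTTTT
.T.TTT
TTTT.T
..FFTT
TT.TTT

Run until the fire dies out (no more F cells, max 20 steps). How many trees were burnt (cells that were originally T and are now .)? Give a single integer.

Step 1: +4 fires, +2 burnt (F count now 4)
Step 2: +4 fires, +4 burnt (F count now 4)
Step 3: +6 fires, +4 burnt (F count now 6)
Step 4: +5 fires, +6 burnt (F count now 5)
Step 5: +4 fires, +5 burnt (F count now 4)
Step 6: +1 fires, +4 burnt (F count now 1)
Step 7: +0 fires, +1 burnt (F count now 0)
Fire out after step 7
Initially T: 26, now '.': 34
Total burnt (originally-T cells now '.'): 24

Answer: 24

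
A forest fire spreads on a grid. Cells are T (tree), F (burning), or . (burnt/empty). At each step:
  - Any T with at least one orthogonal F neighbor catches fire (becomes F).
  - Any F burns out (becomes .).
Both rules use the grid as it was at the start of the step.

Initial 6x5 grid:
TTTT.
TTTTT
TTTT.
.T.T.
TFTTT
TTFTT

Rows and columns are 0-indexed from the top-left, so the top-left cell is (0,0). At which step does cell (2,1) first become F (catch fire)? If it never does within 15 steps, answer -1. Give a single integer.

Step 1: cell (2,1)='T' (+5 fires, +2 burnt)
Step 2: cell (2,1)='F' (+4 fires, +5 burnt)
  -> target ignites at step 2
Step 3: cell (2,1)='.' (+5 fires, +4 burnt)
Step 4: cell (2,1)='.' (+4 fires, +5 burnt)
Step 5: cell (2,1)='.' (+3 fires, +4 burnt)
Step 6: cell (2,1)='.' (+2 fires, +3 burnt)
Step 7: cell (2,1)='.' (+0 fires, +2 burnt)
  fire out at step 7

2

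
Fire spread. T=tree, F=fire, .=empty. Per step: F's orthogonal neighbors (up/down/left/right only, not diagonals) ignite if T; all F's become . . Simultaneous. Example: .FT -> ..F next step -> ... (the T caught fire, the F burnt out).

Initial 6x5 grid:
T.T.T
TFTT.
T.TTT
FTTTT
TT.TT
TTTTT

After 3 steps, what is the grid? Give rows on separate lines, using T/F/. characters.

Step 1: 5 trees catch fire, 2 burn out
  T.T.T
  F.FT.
  F.TTT
  .FTTT
  FT.TT
  TTTTT
Step 2: 7 trees catch fire, 5 burn out
  F.F.T
  ...F.
  ..FTT
  ..FTT
  .F.TT
  FTTTT
Step 3: 3 trees catch fire, 7 burn out
  ....T
  .....
  ...FT
  ...FT
  ...TT
  .FTTT

....T
.....
...FT
...FT
...TT
.FTTT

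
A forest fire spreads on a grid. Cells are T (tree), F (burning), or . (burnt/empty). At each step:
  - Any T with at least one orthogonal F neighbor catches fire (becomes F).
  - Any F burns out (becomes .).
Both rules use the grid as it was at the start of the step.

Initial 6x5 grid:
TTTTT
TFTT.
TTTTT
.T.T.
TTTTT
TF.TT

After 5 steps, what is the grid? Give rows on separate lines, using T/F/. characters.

Step 1: 6 trees catch fire, 2 burn out
  TFTTT
  F.FT.
  TFTTT
  .T.T.
  TFTTT
  F..TT
Step 2: 8 trees catch fire, 6 burn out
  F.FTT
  ...F.
  F.FTT
  .F.T.
  F.FTT
  ...TT
Step 3: 3 trees catch fire, 8 burn out
  ...FT
  .....
  ...FT
  ...T.
  ...FT
  ...TT
Step 4: 5 trees catch fire, 3 burn out
  ....F
  .....
  ....F
  ...F.
  ....F
  ...FT
Step 5: 1 trees catch fire, 5 burn out
  .....
  .....
  .....
  .....
  .....
  ....F

.....
.....
.....
.....
.....
....F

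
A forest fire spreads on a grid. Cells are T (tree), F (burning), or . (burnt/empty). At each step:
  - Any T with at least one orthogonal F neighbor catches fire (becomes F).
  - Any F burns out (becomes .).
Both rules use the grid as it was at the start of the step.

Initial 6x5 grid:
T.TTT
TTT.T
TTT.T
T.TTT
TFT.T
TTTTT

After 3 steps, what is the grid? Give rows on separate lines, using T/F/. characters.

Step 1: 3 trees catch fire, 1 burn out
  T.TTT
  TTT.T
  TTT.T
  T.TTT
  F.F.T
  TFTTT
Step 2: 4 trees catch fire, 3 burn out
  T.TTT
  TTT.T
  TTT.T
  F.FTT
  ....T
  F.FTT
Step 3: 4 trees catch fire, 4 burn out
  T.TTT
  TTT.T
  FTF.T
  ...FT
  ....T
  ...FT

T.TTT
TTT.T
FTF.T
...FT
....T
...FT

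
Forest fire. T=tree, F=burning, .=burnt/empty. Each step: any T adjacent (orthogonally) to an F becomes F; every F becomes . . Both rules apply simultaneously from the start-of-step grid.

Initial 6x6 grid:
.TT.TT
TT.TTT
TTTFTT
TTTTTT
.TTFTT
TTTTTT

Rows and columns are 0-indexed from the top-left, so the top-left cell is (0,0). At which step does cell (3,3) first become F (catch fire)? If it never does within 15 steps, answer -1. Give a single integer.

Step 1: cell (3,3)='F' (+7 fires, +2 burnt)
  -> target ignites at step 1
Step 2: cell (3,3)='.' (+9 fires, +7 burnt)
Step 3: cell (3,3)='.' (+8 fires, +9 burnt)
Step 4: cell (3,3)='.' (+5 fires, +8 burnt)
Step 5: cell (3,3)='.' (+1 fires, +5 burnt)
Step 6: cell (3,3)='.' (+0 fires, +1 burnt)
  fire out at step 6

1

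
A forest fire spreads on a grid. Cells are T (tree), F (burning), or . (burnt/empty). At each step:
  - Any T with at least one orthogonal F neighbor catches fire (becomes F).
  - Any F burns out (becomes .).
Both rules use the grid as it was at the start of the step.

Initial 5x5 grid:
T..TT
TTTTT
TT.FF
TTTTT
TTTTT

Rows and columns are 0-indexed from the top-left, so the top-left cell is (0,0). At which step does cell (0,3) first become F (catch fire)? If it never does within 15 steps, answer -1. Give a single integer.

Step 1: cell (0,3)='T' (+4 fires, +2 burnt)
Step 2: cell (0,3)='F' (+6 fires, +4 burnt)
  -> target ignites at step 2
Step 3: cell (0,3)='.' (+3 fires, +6 burnt)
Step 4: cell (0,3)='.' (+4 fires, +3 burnt)
Step 5: cell (0,3)='.' (+3 fires, +4 burnt)
Step 6: cell (0,3)='.' (+0 fires, +3 burnt)
  fire out at step 6

2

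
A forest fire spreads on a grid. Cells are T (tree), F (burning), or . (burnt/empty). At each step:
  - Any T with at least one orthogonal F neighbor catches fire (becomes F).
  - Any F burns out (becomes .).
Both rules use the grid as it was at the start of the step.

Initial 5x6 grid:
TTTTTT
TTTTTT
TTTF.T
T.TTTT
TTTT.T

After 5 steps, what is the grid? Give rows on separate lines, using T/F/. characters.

Step 1: 3 trees catch fire, 1 burn out
  TTTTTT
  TTTFTT
  TTF..T
  T.TFTT
  TTTT.T
Step 2: 7 trees catch fire, 3 burn out
  TTTFTT
  TTF.FT
  TF...T
  T.F.FT
  TTTF.T
Step 3: 7 trees catch fire, 7 burn out
  TTF.FT
  TF...F
  F....T
  T....F
  TTF..T
Step 4: 7 trees catch fire, 7 burn out
  TF...F
  F.....
  .....F
  F.....
  TF...F
Step 5: 2 trees catch fire, 7 burn out
  F.....
  ......
  ......
  ......
  F.....

F.....
......
......
......
F.....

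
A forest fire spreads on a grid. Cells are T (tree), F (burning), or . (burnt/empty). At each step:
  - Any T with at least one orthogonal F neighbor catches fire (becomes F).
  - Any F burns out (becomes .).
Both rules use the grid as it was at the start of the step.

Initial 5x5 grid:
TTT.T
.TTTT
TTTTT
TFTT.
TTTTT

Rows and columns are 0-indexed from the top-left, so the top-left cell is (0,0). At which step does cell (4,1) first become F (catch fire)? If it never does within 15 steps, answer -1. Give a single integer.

Step 1: cell (4,1)='F' (+4 fires, +1 burnt)
  -> target ignites at step 1
Step 2: cell (4,1)='.' (+6 fires, +4 burnt)
Step 3: cell (4,1)='.' (+4 fires, +6 burnt)
Step 4: cell (4,1)='.' (+5 fires, +4 burnt)
Step 5: cell (4,1)='.' (+1 fires, +5 burnt)
Step 6: cell (4,1)='.' (+1 fires, +1 burnt)
Step 7: cell (4,1)='.' (+0 fires, +1 burnt)
  fire out at step 7

1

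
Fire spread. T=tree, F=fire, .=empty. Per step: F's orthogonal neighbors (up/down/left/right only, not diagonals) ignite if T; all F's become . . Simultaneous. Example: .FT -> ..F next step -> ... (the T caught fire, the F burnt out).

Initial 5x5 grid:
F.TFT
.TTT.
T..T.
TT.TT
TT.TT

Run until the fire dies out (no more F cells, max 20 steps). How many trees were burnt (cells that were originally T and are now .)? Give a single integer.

Answer: 10

Derivation:
Step 1: +3 fires, +2 burnt (F count now 3)
Step 2: +2 fires, +3 burnt (F count now 2)
Step 3: +2 fires, +2 burnt (F count now 2)
Step 4: +2 fires, +2 burnt (F count now 2)
Step 5: +1 fires, +2 burnt (F count now 1)
Step 6: +0 fires, +1 burnt (F count now 0)
Fire out after step 6
Initially T: 15, now '.': 20
Total burnt (originally-T cells now '.'): 10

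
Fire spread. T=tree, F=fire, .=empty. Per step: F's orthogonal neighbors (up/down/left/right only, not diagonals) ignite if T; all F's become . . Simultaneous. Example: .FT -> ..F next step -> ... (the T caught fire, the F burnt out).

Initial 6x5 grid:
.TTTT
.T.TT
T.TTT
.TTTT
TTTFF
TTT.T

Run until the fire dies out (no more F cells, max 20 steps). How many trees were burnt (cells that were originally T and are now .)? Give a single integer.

Step 1: +4 fires, +2 burnt (F count now 4)
Step 2: +5 fires, +4 burnt (F count now 5)
Step 3: +6 fires, +5 burnt (F count now 6)
Step 4: +3 fires, +6 burnt (F count now 3)
Step 5: +1 fires, +3 burnt (F count now 1)
Step 6: +1 fires, +1 burnt (F count now 1)
Step 7: +1 fires, +1 burnt (F count now 1)
Step 8: +0 fires, +1 burnt (F count now 0)
Fire out after step 8
Initially T: 22, now '.': 29
Total burnt (originally-T cells now '.'): 21

Answer: 21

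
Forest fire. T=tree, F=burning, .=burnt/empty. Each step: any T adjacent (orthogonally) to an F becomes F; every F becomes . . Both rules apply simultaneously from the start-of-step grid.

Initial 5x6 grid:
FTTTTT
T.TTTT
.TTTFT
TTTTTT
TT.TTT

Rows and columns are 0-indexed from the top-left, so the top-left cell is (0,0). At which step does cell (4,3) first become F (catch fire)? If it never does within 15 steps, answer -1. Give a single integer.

Step 1: cell (4,3)='T' (+6 fires, +2 burnt)
Step 2: cell (4,3)='T' (+8 fires, +6 burnt)
Step 3: cell (4,3)='F' (+7 fires, +8 burnt)
  -> target ignites at step 3
Step 4: cell (4,3)='.' (+1 fires, +7 burnt)
Step 5: cell (4,3)='.' (+2 fires, +1 burnt)
Step 6: cell (4,3)='.' (+1 fires, +2 burnt)
Step 7: cell (4,3)='.' (+0 fires, +1 burnt)
  fire out at step 7

3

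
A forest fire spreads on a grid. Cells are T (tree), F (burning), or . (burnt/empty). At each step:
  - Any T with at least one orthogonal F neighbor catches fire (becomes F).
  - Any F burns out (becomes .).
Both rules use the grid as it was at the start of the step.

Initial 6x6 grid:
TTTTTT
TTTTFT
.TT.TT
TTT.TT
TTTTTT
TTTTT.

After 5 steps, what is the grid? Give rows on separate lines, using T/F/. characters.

Step 1: 4 trees catch fire, 1 burn out
  TTTTFT
  TTTF.F
  .TT.FT
  TTT.TT
  TTTTTT
  TTTTT.
Step 2: 5 trees catch fire, 4 burn out
  TTTF.F
  TTF...
  .TT..F
  TTT.FT
  TTTTTT
  TTTTT.
Step 3: 5 trees catch fire, 5 burn out
  TTF...
  TF....
  .TF...
  TTT..F
  TTTTFT
  TTTTT.
Step 4: 7 trees catch fire, 5 burn out
  TF....
  F.....
  .F....
  TTF...
  TTTF.F
  TTTTF.
Step 5: 4 trees catch fire, 7 burn out
  F.....
  ......
  ......
  TF....
  TTF...
  TTTF..

F.....
......
......
TF....
TTF...
TTTF..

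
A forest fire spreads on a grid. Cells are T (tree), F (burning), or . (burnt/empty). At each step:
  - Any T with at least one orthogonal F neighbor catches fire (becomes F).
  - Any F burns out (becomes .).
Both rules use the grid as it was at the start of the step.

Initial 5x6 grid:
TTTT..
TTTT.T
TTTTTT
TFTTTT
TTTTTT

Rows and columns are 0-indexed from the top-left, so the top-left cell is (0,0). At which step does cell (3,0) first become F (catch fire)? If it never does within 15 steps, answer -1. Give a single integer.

Step 1: cell (3,0)='F' (+4 fires, +1 burnt)
  -> target ignites at step 1
Step 2: cell (3,0)='.' (+6 fires, +4 burnt)
Step 3: cell (3,0)='.' (+6 fires, +6 burnt)
Step 4: cell (3,0)='.' (+6 fires, +6 burnt)
Step 5: cell (3,0)='.' (+3 fires, +6 burnt)
Step 6: cell (3,0)='.' (+1 fires, +3 burnt)
Step 7: cell (3,0)='.' (+0 fires, +1 burnt)
  fire out at step 7

1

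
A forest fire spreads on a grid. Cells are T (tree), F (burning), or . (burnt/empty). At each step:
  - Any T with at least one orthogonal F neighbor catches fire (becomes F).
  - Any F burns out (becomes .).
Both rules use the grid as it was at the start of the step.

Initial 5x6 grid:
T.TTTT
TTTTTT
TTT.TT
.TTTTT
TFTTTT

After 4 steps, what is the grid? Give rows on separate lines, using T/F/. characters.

Step 1: 3 trees catch fire, 1 burn out
  T.TTTT
  TTTTTT
  TTT.TT
  .FTTTT
  F.FTTT
Step 2: 3 trees catch fire, 3 burn out
  T.TTTT
  TTTTTT
  TFT.TT
  ..FTTT
  ...FTT
Step 3: 5 trees catch fire, 3 burn out
  T.TTTT
  TFTTTT
  F.F.TT
  ...FTT
  ....FT
Step 4: 4 trees catch fire, 5 burn out
  T.TTTT
  F.FTTT
  ....TT
  ....FT
  .....F

T.TTTT
F.FTTT
....TT
....FT
.....F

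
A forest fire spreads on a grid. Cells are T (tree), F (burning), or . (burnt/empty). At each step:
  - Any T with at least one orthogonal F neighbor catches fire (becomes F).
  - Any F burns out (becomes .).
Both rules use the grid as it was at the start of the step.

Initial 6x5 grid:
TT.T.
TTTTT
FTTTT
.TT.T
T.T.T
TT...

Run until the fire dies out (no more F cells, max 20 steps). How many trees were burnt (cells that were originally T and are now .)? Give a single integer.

Answer: 17

Derivation:
Step 1: +2 fires, +1 burnt (F count now 2)
Step 2: +4 fires, +2 burnt (F count now 4)
Step 3: +4 fires, +4 burnt (F count now 4)
Step 4: +3 fires, +4 burnt (F count now 3)
Step 5: +3 fires, +3 burnt (F count now 3)
Step 6: +1 fires, +3 burnt (F count now 1)
Step 7: +0 fires, +1 burnt (F count now 0)
Fire out after step 7
Initially T: 20, now '.': 27
Total burnt (originally-T cells now '.'): 17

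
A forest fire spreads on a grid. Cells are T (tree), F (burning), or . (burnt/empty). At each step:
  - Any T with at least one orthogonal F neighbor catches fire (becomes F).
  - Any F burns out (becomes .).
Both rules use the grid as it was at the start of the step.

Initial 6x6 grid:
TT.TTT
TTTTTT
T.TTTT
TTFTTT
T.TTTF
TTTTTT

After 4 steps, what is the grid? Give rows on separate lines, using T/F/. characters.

Step 1: 7 trees catch fire, 2 burn out
  TT.TTT
  TTTTTT
  T.FTTT
  TF.FTF
  T.FTF.
  TTTTTF
Step 2: 8 trees catch fire, 7 burn out
  TT.TTT
  TTFTTT
  T..FTF
  F...F.
  T..F..
  TTFTF.
Step 3: 8 trees catch fire, 8 burn out
  TT.TTT
  TF.FTF
  F...F.
  ......
  F.....
  TF.F..
Step 4: 6 trees catch fire, 8 burn out
  TF.FTF
  F...F.
  ......
  ......
  ......
  F.....

TF.FTF
F...F.
......
......
......
F.....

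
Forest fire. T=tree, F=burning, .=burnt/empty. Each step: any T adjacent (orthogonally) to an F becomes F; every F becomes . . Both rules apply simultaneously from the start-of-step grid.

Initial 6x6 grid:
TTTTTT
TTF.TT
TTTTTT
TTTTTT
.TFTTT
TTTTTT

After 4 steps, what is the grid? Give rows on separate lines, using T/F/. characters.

Step 1: 7 trees catch fire, 2 burn out
  TTFTTT
  TF..TT
  TTFTTT
  TTFTTT
  .F.FTT
  TTFTTT
Step 2: 10 trees catch fire, 7 burn out
  TF.FTT
  F...TT
  TF.FTT
  TF.FTT
  ....FT
  TF.FTT
Step 3: 9 trees catch fire, 10 burn out
  F...FT
  ....TT
  F...FT
  F...FT
  .....F
  F...FT
Step 4: 5 trees catch fire, 9 burn out
  .....F
  ....FT
  .....F
  .....F
  ......
  .....F

.....F
....FT
.....F
.....F
......
.....F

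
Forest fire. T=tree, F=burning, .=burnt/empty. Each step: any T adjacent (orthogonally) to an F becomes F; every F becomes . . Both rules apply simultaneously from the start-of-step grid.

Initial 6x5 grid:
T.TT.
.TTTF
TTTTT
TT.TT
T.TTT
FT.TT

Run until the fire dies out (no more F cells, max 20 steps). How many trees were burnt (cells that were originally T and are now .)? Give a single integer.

Step 1: +4 fires, +2 burnt (F count now 4)
Step 2: +5 fires, +4 burnt (F count now 5)
Step 3: +7 fires, +5 burnt (F count now 7)
Step 4: +3 fires, +7 burnt (F count now 3)
Step 5: +2 fires, +3 burnt (F count now 2)
Step 6: +0 fires, +2 burnt (F count now 0)
Fire out after step 6
Initially T: 22, now '.': 29
Total burnt (originally-T cells now '.'): 21

Answer: 21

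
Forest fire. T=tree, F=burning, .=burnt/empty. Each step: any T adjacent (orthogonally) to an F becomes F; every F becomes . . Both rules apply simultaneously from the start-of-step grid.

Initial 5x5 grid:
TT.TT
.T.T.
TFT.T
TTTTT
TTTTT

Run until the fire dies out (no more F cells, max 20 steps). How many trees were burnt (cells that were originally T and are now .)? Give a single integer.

Answer: 16

Derivation:
Step 1: +4 fires, +1 burnt (F count now 4)
Step 2: +4 fires, +4 burnt (F count now 4)
Step 3: +4 fires, +4 burnt (F count now 4)
Step 4: +2 fires, +4 burnt (F count now 2)
Step 5: +2 fires, +2 burnt (F count now 2)
Step 6: +0 fires, +2 burnt (F count now 0)
Fire out after step 6
Initially T: 19, now '.': 22
Total burnt (originally-T cells now '.'): 16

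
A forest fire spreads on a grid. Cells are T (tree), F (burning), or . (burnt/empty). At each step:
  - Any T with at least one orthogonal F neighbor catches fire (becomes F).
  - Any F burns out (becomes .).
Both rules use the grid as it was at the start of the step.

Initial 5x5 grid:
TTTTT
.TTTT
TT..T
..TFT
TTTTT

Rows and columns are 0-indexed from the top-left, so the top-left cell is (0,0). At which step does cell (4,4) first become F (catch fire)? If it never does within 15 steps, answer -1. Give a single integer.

Step 1: cell (4,4)='T' (+3 fires, +1 burnt)
Step 2: cell (4,4)='F' (+3 fires, +3 burnt)
  -> target ignites at step 2
Step 3: cell (4,4)='.' (+2 fires, +3 burnt)
Step 4: cell (4,4)='.' (+3 fires, +2 burnt)
Step 5: cell (4,4)='.' (+2 fires, +3 burnt)
Step 6: cell (4,4)='.' (+2 fires, +2 burnt)
Step 7: cell (4,4)='.' (+2 fires, +2 burnt)
Step 8: cell (4,4)='.' (+2 fires, +2 burnt)
Step 9: cell (4,4)='.' (+0 fires, +2 burnt)
  fire out at step 9

2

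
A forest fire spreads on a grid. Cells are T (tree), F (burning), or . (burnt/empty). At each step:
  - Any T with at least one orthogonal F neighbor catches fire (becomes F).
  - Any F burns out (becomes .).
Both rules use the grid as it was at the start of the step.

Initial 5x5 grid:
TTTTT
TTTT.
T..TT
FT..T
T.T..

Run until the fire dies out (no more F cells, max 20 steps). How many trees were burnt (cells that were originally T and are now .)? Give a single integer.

Step 1: +3 fires, +1 burnt (F count now 3)
Step 2: +1 fires, +3 burnt (F count now 1)
Step 3: +2 fires, +1 burnt (F count now 2)
Step 4: +2 fires, +2 burnt (F count now 2)
Step 5: +2 fires, +2 burnt (F count now 2)
Step 6: +2 fires, +2 burnt (F count now 2)
Step 7: +2 fires, +2 burnt (F count now 2)
Step 8: +1 fires, +2 burnt (F count now 1)
Step 9: +0 fires, +1 burnt (F count now 0)
Fire out after step 9
Initially T: 16, now '.': 24
Total burnt (originally-T cells now '.'): 15

Answer: 15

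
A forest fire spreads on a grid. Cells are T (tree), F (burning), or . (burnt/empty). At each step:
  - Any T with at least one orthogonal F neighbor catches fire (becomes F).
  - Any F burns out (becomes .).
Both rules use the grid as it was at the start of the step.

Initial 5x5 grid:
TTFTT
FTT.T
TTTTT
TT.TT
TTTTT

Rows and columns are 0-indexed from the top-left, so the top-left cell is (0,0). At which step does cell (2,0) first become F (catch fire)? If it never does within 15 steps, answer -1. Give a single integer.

Step 1: cell (2,0)='F' (+6 fires, +2 burnt)
  -> target ignites at step 1
Step 2: cell (2,0)='.' (+4 fires, +6 burnt)
Step 3: cell (2,0)='.' (+4 fires, +4 burnt)
Step 4: cell (2,0)='.' (+3 fires, +4 burnt)
Step 5: cell (2,0)='.' (+3 fires, +3 burnt)
Step 6: cell (2,0)='.' (+1 fires, +3 burnt)
Step 7: cell (2,0)='.' (+0 fires, +1 burnt)
  fire out at step 7

1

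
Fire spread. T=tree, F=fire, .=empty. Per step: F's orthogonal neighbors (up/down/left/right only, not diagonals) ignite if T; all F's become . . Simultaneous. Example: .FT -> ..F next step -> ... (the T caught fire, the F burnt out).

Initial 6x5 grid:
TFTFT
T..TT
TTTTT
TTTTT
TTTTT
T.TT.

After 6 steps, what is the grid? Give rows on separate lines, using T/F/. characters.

Step 1: 4 trees catch fire, 2 burn out
  F.F.F
  T..FT
  TTTTT
  TTTTT
  TTTTT
  T.TT.
Step 2: 3 trees catch fire, 4 burn out
  .....
  F...F
  TTTFT
  TTTTT
  TTTTT
  T.TT.
Step 3: 4 trees catch fire, 3 burn out
  .....
  .....
  FTF.F
  TTTFT
  TTTTT
  T.TT.
Step 4: 5 trees catch fire, 4 burn out
  .....
  .....
  .F...
  FTF.F
  TTTFT
  T.TT.
Step 5: 5 trees catch fire, 5 burn out
  .....
  .....
  .....
  .F...
  FTF.F
  T.TF.
Step 6: 3 trees catch fire, 5 burn out
  .....
  .....
  .....
  .....
  .F...
  F.F..

.....
.....
.....
.....
.F...
F.F..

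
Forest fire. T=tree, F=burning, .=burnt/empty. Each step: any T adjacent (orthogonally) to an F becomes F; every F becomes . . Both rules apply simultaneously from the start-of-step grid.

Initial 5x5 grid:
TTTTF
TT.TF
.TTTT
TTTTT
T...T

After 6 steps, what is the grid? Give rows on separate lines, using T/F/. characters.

Step 1: 3 trees catch fire, 2 burn out
  TTTF.
  TT.F.
  .TTTF
  TTTTT
  T...T
Step 2: 3 trees catch fire, 3 burn out
  TTF..
  TT...
  .TTF.
  TTTTF
  T...T
Step 3: 4 trees catch fire, 3 burn out
  TF...
  TT...
  .TF..
  TTTF.
  T...F
Step 4: 4 trees catch fire, 4 burn out
  F....
  TF...
  .F...
  TTF..
  T....
Step 5: 2 trees catch fire, 4 burn out
  .....
  F....
  .....
  TF...
  T....
Step 6: 1 trees catch fire, 2 burn out
  .....
  .....
  .....
  F....
  T....

.....
.....
.....
F....
T....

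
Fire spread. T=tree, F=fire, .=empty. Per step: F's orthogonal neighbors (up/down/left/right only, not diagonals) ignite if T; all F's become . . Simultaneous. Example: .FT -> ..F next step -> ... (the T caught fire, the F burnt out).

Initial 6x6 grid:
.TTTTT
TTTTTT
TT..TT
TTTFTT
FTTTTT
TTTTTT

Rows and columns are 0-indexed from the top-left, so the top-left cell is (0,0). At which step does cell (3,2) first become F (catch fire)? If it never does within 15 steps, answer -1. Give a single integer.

Step 1: cell (3,2)='F' (+6 fires, +2 burnt)
  -> target ignites at step 1
Step 2: cell (3,2)='.' (+8 fires, +6 burnt)
Step 3: cell (3,2)='.' (+7 fires, +8 burnt)
Step 4: cell (3,2)='.' (+5 fires, +7 burnt)
Step 5: cell (3,2)='.' (+4 fires, +5 burnt)
Step 6: cell (3,2)='.' (+1 fires, +4 burnt)
Step 7: cell (3,2)='.' (+0 fires, +1 burnt)
  fire out at step 7

1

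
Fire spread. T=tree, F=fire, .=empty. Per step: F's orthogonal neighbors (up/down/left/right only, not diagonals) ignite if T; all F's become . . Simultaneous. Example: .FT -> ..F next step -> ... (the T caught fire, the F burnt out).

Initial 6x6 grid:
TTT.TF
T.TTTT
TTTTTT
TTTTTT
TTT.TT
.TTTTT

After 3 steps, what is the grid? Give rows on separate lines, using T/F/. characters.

Step 1: 2 trees catch fire, 1 burn out
  TTT.F.
  T.TTTF
  TTTTTT
  TTTTTT
  TTT.TT
  .TTTTT
Step 2: 2 trees catch fire, 2 burn out
  TTT...
  T.TTF.
  TTTTTF
  TTTTTT
  TTT.TT
  .TTTTT
Step 3: 3 trees catch fire, 2 burn out
  TTT...
  T.TF..
  TTTTF.
  TTTTTF
  TTT.TT
  .TTTTT

TTT...
T.TF..
TTTTF.
TTTTTF
TTT.TT
.TTTTT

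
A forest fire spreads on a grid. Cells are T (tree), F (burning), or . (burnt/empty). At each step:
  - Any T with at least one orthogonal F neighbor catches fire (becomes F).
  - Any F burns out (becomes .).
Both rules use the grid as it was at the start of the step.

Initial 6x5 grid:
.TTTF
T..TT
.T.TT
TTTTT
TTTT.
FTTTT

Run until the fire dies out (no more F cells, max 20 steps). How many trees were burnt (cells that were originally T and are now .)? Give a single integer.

Answer: 21

Derivation:
Step 1: +4 fires, +2 burnt (F count now 4)
Step 2: +6 fires, +4 burnt (F count now 6)
Step 3: +6 fires, +6 burnt (F count now 6)
Step 4: +5 fires, +6 burnt (F count now 5)
Step 5: +0 fires, +5 burnt (F count now 0)
Fire out after step 5
Initially T: 22, now '.': 29
Total burnt (originally-T cells now '.'): 21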